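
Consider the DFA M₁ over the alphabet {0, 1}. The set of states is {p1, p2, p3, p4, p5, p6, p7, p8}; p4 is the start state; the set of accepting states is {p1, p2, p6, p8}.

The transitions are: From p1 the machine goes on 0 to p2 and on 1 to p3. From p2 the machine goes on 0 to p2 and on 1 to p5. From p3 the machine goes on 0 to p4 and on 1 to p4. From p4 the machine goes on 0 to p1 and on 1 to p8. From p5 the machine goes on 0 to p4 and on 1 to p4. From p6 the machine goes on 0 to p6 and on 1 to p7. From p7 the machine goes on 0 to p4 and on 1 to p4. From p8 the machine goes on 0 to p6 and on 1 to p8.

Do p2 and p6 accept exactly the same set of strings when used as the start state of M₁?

Yes

All states are reachable from the start state.
P0 = {p1,p2,p6,p8} | {p3,p4,p5,p7}.
On input 1, block {p1,p2,p6,p8} splits into {p1,p2,p6} and {p8}.
Refine {p3,p4,p5,p7} on symbol 0: members go to different blocks, giving {p3,p5,p7} and {p4}.
No further refinement is possible. Final partition (4 blocks): {p1,p2,p6} | {p3,p5,p7} | {p8} | {p4}.
p2 and p6 lie in the same block of the stable partition, so they are equivalent — no string distinguishes them.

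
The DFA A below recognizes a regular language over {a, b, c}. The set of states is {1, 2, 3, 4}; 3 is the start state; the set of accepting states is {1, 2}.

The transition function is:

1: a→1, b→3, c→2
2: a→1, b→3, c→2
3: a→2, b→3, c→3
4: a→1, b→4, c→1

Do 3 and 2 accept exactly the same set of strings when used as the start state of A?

Reachable states from the start: {1,2,3}. Unreachable: {4} — drop them.
Start with accepting vs non-accepting: {1,2} | {3}.
The partition is now stable with 2 blocks: {1,2} | {3}.
3 and 2 end up in different blocks, so they are distinguishable. For instance, the string 'ε' is accepted from only 2.

No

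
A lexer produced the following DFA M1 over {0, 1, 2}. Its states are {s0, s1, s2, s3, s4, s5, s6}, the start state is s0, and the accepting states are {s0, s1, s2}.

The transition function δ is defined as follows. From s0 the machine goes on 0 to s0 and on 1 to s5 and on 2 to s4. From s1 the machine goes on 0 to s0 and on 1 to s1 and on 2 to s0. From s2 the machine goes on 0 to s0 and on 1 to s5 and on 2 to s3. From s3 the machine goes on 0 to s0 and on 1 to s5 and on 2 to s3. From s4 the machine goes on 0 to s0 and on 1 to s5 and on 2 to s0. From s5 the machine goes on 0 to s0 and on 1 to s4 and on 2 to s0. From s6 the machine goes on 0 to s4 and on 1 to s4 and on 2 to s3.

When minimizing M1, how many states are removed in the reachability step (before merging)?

Starting at s0 and following transitions, the reachable set is {s0, s4, s5}. That leaves s1, s2, s3, s6 unreachable — 4 in total.

4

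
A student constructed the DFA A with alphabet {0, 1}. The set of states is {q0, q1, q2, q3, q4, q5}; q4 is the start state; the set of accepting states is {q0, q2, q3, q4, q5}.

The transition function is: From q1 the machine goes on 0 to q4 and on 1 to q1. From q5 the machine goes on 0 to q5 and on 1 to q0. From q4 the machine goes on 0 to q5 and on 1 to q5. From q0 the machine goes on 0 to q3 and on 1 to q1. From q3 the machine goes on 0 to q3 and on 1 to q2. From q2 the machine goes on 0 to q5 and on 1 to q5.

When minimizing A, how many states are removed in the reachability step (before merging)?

0

A breadth-first search from the start state visits every state.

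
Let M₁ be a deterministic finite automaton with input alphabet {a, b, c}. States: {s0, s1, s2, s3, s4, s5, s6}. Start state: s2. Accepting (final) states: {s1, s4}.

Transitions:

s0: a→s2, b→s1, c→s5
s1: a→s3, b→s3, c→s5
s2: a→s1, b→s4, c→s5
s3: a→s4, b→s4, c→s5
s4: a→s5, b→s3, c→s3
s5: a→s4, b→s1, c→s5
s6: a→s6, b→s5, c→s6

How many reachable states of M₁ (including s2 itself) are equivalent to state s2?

3

States {s0,s6} cannot be reached from the start state, so discard them.
Start with accepting vs non-accepting: {s1,s4} | {s2,s3,s5}.
Stable partition: {s1,s4} | {s2,s3,s5} — 2 equivalence classes.
The equivalence class containing s2 is {s2,s3,s5}, of size 3.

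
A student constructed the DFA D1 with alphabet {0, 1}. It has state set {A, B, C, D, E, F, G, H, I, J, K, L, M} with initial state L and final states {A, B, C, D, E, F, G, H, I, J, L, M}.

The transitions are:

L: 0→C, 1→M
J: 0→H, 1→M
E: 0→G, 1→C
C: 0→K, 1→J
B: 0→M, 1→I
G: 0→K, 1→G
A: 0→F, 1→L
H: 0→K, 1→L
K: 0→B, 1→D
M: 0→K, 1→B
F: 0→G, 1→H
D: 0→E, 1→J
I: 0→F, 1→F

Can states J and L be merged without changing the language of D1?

Yes

States {A} cannot be reached from the start state, so discard them.
Start with accepting vs non-accepting: {B,C,D,E,F,G,H,I,J,L,M} | {K}.
Split {B,C,D,E,F,G,H,I,J,L,M} by δ(·,0) → {B,D,E,F,I,J,L} and {C,G,H,M}.
On input 0, block {B,D,E,F,I,J,L} splits into {B,E,F,J,L} and {D,I}.
Split {B,E,F,J,L} by δ(·,1) → {E,F,J,L} and {B}.
Refine {C,G,H,M} on symbol 1: members go to different blocks, giving {C,H} and {G} and {M}.
Split {E,F,J,L} by δ(·,0) → {E,F} and {J,L}.
Split {D,I} by δ(·,1) → {D} and {I}.
No further refinement is possible. Final partition (9 blocks): {E,F} | {K} | {C,H} | {D} | {B} | {G} | {M} | {J,L} | {I}.
J and L lie in the same block of the stable partition, so they are equivalent — no string distinguishes them.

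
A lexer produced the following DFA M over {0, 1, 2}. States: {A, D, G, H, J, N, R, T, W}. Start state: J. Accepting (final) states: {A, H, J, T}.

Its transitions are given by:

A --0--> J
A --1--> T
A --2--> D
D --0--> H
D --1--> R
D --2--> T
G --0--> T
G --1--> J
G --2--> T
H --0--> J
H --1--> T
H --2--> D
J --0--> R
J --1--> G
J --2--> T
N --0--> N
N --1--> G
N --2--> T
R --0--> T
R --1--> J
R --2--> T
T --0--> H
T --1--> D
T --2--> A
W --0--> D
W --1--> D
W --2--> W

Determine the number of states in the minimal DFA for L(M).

States {N,W} cannot be reached from the start state, so discard them.
P0 = {A,H,J,T} | {D,G,R}.
Split {A,H,J,T} by δ(·,0) → {A,H,T} and {J}.
On input 0, block {A,H,T} splits into {A,H} and {T}.
Refine {D,G,R} on symbol 0: members go to different blocks, giving {G,R} and {D}.
The partition is now stable with 5 blocks: {A,H} | {G,R} | {J} | {T} | {D}.

5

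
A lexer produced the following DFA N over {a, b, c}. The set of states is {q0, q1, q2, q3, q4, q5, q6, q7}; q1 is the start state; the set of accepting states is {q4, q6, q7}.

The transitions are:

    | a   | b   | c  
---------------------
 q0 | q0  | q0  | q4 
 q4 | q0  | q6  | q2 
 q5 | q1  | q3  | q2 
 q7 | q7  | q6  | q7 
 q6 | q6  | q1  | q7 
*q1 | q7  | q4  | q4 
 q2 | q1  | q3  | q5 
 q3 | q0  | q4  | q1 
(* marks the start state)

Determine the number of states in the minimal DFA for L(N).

7

Start with accepting vs non-accepting: {q4,q6,q7} | {q0,q1,q2,q3,q5}.
Split {q4,q6,q7} by δ(·,a) → {q6,q7} and {q4}.
Split {q6,q7} by δ(·,b) → {q6} and {q7}.
Split {q0,q1,q2,q3,q5} by δ(·,a) → {q0,q2,q3,q5} and {q1}.
Refine {q0,q2,q3,q5} on symbol a: members go to different blocks, giving {q0,q3} and {q2,q5}.
On input b, block {q0,q3} splits into {q0} and {q3}.
Stable partition: {q6} | {q0} | {q4} | {q7} | {q1} | {q2,q5} | {q3} — 7 equivalence classes.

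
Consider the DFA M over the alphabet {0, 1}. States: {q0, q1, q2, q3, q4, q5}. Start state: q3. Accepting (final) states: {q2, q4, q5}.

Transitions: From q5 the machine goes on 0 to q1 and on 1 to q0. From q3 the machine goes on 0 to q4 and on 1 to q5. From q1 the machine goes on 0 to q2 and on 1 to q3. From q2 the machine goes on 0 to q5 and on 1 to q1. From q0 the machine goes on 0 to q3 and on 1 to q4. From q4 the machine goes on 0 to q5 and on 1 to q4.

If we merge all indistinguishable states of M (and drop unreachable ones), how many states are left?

Start with accepting vs non-accepting: {q2,q4,q5} | {q0,q1,q3}.
Refine {q2,q4,q5} on symbol 0: members go to different blocks, giving {q2,q4} and {q5}.
Split {q2,q4} by δ(·,1) → {q2} and {q4}.
Refine {q0,q1,q3} on symbol 0: members go to different blocks, giving {q0} and {q1} and {q3}.
No further refinement is possible. Final partition (6 blocks): {q2} | {q0} | {q5} | {q4} | {q1} | {q3}.

6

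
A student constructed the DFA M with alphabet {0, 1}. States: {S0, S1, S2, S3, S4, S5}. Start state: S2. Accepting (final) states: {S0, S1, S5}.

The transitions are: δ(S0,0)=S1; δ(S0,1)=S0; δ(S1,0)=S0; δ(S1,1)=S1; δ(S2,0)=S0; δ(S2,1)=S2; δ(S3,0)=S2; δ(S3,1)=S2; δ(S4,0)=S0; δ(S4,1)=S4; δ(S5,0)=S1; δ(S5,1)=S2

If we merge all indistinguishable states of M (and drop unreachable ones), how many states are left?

States {S3,S4,S5} cannot be reached from the start state, so discard them.
Start with accepting vs non-accepting: {S0,S1} | {S2}.
The partition is now stable with 2 blocks: {S0,S1} | {S2}.

2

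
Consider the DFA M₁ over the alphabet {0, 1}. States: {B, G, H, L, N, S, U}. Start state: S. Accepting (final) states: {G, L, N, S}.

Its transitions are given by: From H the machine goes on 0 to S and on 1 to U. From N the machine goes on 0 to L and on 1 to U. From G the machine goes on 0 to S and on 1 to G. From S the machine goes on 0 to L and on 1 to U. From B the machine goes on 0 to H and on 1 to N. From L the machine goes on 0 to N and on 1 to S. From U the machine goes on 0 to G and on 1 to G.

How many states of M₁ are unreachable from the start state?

2

BFS from S reaches {G, L, N, S, U}; the 2 state(s) B, H are never visited.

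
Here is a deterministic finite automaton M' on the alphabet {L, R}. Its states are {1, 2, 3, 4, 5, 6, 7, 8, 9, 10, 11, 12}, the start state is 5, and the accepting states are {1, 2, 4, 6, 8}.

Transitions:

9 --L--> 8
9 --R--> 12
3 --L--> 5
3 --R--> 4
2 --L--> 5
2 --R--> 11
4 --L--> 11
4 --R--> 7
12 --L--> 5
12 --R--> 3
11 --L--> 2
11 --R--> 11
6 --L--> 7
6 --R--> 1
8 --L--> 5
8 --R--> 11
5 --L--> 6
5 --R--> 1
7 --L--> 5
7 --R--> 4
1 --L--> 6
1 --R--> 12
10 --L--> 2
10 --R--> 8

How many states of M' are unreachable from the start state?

BFS from 5 reaches {1, 2, 3, 4, 5, 6, 7, 11, 12}; the 3 state(s) 8, 9, 10 are never visited.

3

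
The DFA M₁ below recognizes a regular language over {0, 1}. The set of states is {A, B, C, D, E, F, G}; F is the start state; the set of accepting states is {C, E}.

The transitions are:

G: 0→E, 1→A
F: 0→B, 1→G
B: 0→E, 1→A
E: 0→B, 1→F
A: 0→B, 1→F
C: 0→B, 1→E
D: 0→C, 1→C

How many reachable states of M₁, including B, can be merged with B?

States {C,D} cannot be reached from the start state, so discard them.
Initial partition by acceptance: {E} | {A,B,F,G}.
Refine {A,B,F,G} on symbol 0: members go to different blocks, giving {A,F} and {B,G}.
On input 1, block {A,F} splits into {A} and {F}.
Stable partition: {E} | {A} | {B,G} | {F} — 4 equivalence classes.
The equivalence class containing B is {B,G}, of size 2.

2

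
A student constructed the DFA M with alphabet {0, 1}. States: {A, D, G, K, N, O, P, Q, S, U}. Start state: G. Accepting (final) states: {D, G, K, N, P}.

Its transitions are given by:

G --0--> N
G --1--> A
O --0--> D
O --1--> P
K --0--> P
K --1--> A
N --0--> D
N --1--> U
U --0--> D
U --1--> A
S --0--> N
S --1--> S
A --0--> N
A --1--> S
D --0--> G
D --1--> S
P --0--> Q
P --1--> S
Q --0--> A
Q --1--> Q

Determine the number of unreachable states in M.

4

Starting at G and following transitions, the reachable set is {A, D, G, N, S, U}. That leaves K, O, P, Q unreachable — 4 in total.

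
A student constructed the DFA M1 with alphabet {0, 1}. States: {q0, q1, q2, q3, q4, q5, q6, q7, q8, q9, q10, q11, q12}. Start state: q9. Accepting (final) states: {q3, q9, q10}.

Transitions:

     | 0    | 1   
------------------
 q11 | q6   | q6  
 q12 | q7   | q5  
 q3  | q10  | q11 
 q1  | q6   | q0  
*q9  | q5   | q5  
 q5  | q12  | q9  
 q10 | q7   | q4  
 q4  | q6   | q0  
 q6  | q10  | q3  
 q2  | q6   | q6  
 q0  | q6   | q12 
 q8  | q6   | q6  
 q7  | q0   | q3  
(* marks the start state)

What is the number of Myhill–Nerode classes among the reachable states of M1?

Reachable states from the start: {q0,q3,q4,q5,q6,q7,q9,q10,q11,q12}. Unreachable: {q1,q2,q8} — drop them.
Start with accepting vs non-accepting: {q3,q9,q10} | {q0,q4,q5,q6,q7,q11,q12}.
Split {q3,q9,q10} by δ(·,0) → {q9,q10} and {q3}.
Refine {q0,q4,q5,q6,q7,q11,q12} on symbol 0: members go to different blocks, giving {q0,q4,q5,q7,q11,q12} and {q6}.
Split {q0,q4,q5,q7,q11,q12} by δ(·,0) → {q0,q4,q11} and {q5,q7,q12}.
Split {q9,q10} by δ(·,1) → {q9} and {q10}.
Refine {q0,q4,q11} on symbol 1: members go to different blocks, giving {q0} and {q4} and {q11}.
Split {q5,q7,q12} by δ(·,0) → {q5,q12} and {q7}.
On input 0, block {q5,q12} splits into {q5} and {q12}.
The partition is now stable with 10 blocks: {q9} | {q0} | {q3} | {q6} | {q5} | {q10} | {q4} | {q11} | {q7} | {q12}.

10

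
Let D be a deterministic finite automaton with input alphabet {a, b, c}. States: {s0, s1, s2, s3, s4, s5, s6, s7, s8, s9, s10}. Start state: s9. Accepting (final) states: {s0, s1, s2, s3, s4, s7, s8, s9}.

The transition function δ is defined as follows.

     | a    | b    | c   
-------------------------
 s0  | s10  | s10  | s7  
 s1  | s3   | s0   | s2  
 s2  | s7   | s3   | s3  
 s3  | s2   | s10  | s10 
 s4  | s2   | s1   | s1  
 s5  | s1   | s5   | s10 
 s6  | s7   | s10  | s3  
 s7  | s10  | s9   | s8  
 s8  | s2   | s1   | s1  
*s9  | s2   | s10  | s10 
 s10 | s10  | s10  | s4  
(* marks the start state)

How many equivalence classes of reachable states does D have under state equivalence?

States {s5,s6} cannot be reached from the start state, so discard them.
Initial partition by acceptance: {s0,s1,s2,s3,s4,s7,s8,s9} | {s10}.
Refine {s0,s1,s2,s3,s4,s7,s8,s9} on symbol a: members go to different blocks, giving {s1,s2,s3,s4,s8,s9} and {s0,s7}.
Split {s1,s2,s3,s4,s8,s9} by δ(·,a) → {s1,s3,s4,s8,s9} and {s2}.
Split {s1,s3,s4,s8,s9} by δ(·,a) → {s3,s4,s8,s9} and {s1}.
Split {s3,s4,s8,s9} by δ(·,b) → {s3,s9} and {s4,s8}.
Refine {s0,s7} on symbol b: members go to different blocks, giving {s0} and {s7}.
The partition is now stable with 7 blocks: {s3,s9} | {s10} | {s0} | {s2} | {s1} | {s4,s8} | {s7}.

7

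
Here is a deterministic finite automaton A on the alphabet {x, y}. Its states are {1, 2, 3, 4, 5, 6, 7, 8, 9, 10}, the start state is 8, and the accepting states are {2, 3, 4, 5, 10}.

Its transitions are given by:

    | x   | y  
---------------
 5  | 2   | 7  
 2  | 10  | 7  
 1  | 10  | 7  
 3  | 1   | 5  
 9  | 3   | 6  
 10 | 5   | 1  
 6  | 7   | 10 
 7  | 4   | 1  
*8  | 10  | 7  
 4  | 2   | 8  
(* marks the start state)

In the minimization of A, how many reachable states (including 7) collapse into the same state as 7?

States {3,6,9} cannot be reached from the start state, so discard them.
Start with accepting vs non-accepting: {2,4,5,10} | {1,7,8}.
No further refinement is possible. Final partition (2 blocks): {2,4,5,10} | {1,7,8}.
The equivalence class containing 7 is {1,7,8}, of size 3.

3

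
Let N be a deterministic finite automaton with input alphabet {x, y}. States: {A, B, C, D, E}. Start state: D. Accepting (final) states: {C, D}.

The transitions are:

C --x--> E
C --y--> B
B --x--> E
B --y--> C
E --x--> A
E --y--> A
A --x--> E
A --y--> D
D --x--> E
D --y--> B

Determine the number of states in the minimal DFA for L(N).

3

Every state is reachable, so we keep all 5.
P0 = {C,D} | {A,B,E}.
Split {A,B,E} by δ(·,y) → {A,B} and {E}.
The partition is now stable with 3 blocks: {C,D} | {A,B} | {E}.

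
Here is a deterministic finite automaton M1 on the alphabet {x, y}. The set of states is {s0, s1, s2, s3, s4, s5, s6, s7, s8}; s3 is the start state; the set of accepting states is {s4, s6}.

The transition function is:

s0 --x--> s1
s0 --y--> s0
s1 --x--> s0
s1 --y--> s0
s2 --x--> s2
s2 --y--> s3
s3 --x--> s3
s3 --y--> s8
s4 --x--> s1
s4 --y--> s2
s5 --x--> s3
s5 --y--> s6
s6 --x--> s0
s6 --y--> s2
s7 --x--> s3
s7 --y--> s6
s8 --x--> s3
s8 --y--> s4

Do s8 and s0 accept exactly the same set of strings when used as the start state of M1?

No

States {s5,s6,s7} cannot be reached from the start state, so discard them.
Start with accepting vs non-accepting: {s4} | {s0,s1,s2,s3,s8}.
Split {s0,s1,s2,s3,s8} by δ(·,y) → {s0,s1,s2,s3} and {s8}.
On input y, block {s0,s1,s2,s3} splits into {s0,s1,s2} and {s3}.
On input y, block {s0,s1,s2} splits into {s0,s1} and {s2}.
No further refinement is possible. Final partition (5 blocks): {s4} | {s0,s1} | {s8} | {s3} | {s2}.
s8 and s0 end up in different blocks, so they are distinguishable. For instance, the string 'y' is accepted from only s8.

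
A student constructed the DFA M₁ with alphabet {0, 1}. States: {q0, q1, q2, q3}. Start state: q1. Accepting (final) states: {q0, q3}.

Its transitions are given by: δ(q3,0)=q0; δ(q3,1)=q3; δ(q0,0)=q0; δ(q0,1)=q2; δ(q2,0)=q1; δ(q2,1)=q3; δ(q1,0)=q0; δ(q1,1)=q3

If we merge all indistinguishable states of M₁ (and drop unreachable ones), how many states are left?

Every state is reachable, so we keep all 4.
Initial partition by acceptance: {q0,q3} | {q1,q2}.
Refine {q0,q3} on symbol 1: members go to different blocks, giving {q0} and {q3}.
On input 0, block {q1,q2} splits into {q1} and {q2}.
No further refinement is possible. Final partition (4 blocks): {q0} | {q1} | {q3} | {q2}.

4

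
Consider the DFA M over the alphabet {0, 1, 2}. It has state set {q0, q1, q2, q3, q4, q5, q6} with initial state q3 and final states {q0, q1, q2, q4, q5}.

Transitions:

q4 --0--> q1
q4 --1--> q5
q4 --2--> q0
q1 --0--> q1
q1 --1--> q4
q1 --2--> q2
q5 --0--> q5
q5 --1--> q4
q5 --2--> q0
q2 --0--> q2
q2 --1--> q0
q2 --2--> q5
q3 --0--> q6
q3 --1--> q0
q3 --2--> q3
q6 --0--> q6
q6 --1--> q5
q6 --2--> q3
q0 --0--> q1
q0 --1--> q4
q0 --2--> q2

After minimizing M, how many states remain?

P0 = {q0,q1,q2,q4,q5} | {q3,q6}.
Stable partition: {q0,q1,q2,q4,q5} | {q3,q6} — 2 equivalence classes.

2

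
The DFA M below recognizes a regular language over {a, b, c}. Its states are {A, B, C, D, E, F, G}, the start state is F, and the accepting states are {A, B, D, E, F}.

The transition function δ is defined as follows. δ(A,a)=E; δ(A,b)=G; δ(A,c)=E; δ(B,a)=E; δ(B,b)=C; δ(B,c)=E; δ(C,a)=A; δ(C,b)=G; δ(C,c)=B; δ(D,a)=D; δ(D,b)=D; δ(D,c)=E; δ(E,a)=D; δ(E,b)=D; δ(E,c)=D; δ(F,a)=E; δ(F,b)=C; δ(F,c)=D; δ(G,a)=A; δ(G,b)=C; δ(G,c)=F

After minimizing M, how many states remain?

All states are reachable from the start state.
P0 = {A,B,D,E,F} | {C,G}.
Split {A,B,D,E,F} by δ(·,b) → {A,B,F} and {D,E}.
No further refinement is possible. Final partition (3 blocks): {A,B,F} | {C,G} | {D,E}.

3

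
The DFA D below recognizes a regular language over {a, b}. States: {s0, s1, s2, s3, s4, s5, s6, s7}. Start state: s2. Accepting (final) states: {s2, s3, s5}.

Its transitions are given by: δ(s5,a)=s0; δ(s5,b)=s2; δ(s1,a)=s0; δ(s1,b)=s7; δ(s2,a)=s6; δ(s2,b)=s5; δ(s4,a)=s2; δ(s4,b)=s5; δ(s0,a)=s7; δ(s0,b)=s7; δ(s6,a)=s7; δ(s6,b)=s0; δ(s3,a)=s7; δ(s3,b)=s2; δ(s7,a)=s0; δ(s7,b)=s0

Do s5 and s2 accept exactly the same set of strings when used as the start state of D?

Yes

Reachable states from the start: {s0,s2,s5,s6,s7}. Unreachable: {s1,s3,s4} — drop them.
Initial partition by acceptance: {s2,s5} | {s0,s6,s7}.
The partition is now stable with 2 blocks: {s2,s5} | {s0,s6,s7}.
s5 and s2 lie in the same block of the stable partition, so they are equivalent — no string distinguishes them.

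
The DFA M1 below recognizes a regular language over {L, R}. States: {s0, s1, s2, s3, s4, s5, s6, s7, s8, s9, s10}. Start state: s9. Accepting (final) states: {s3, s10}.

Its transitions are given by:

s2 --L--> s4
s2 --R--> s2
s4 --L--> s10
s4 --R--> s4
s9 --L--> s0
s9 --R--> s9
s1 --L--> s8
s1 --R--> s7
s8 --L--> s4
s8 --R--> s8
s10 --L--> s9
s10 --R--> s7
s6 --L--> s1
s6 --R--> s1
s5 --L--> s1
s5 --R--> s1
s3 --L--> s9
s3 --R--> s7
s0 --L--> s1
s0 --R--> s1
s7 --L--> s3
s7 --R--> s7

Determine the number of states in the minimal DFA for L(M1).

States {s2,s5,s6} cannot be reached from the start state, so discard them.
Start with accepting vs non-accepting: {s3,s10} | {s0,s1,s4,s7,s8,s9}.
Split {s0,s1,s4,s7,s8,s9} by δ(·,L) → {s0,s1,s8,s9} and {s4,s7}.
Split {s0,s1,s8,s9} by δ(·,L) → {s0,s1,s9} and {s8}.
On input L, block {s0,s1,s9} splits into {s0,s9} and {s1}.
Refine {s0,s9} on symbol L: members go to different blocks, giving {s0} and {s9}.
The partition is now stable with 6 blocks: {s3,s10} | {s0} | {s4,s7} | {s8} | {s1} | {s9}.

6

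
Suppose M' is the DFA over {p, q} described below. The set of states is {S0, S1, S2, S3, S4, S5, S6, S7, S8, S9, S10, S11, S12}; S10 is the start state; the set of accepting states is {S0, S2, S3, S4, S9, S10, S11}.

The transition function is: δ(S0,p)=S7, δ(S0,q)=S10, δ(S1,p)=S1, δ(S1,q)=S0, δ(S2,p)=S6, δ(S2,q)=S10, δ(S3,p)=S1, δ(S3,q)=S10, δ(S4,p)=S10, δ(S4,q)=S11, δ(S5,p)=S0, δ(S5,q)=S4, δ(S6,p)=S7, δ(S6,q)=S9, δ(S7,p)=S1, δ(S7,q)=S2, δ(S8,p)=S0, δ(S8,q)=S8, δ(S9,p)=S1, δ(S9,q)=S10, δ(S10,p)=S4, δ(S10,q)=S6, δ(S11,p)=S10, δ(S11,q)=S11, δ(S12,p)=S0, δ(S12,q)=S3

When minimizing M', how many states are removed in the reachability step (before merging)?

4

No path from S10 leads to S3, S5, S8, S12; the other 9 states are all reachable.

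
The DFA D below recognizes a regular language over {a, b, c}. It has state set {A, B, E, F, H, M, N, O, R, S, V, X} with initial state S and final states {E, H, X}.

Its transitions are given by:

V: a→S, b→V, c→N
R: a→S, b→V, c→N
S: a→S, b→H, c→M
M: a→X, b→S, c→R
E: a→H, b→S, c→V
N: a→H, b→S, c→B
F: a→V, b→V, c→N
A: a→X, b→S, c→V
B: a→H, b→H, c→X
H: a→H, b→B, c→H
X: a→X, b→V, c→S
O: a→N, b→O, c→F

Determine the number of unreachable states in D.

4

BFS from S reaches {B, H, M, N, R, S, V, X}; the 4 state(s) A, E, F, O are never visited.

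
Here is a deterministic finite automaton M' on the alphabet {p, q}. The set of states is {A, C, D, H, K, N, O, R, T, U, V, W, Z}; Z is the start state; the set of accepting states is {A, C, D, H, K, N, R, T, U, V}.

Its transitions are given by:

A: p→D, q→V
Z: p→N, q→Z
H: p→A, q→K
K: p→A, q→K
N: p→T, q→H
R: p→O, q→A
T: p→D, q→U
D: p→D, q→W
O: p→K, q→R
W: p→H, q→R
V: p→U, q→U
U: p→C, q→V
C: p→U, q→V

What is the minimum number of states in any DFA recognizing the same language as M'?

7

All states are reachable from the start state.
Start with accepting vs non-accepting: {A,C,D,H,K,N,R,T,U,V} | {O,W,Z}.
Split {A,C,D,H,K,N,R,T,U,V} by δ(·,p) → {A,C,D,H,K,N,T,U,V} and {R}.
On input q, block {A,C,D,H,K,N,T,U,V} splits into {A,C,H,K,N,T,U,V} and {D}.
On input p, block {A,C,H,K,N,T,U,V} splits into {C,H,K,N,U,V} and {A,T}.
Split {C,H,K,N,U,V} by δ(·,p) → {C,U,V} and {H,K,N}.
Split {O,W,Z} by δ(·,q) → {O,W} and {Z}.
The partition is now stable with 7 blocks: {C,U,V} | {O,W} | {R} | {D} | {A,T} | {H,K,N} | {Z}.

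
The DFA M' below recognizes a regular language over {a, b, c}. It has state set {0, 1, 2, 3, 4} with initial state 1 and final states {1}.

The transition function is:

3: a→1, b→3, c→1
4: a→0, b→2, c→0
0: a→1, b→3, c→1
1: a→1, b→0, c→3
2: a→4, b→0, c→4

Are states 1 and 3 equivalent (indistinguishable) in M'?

First remove the unreachable states {2,4}; 3 states remain.
P0 = {1} | {0,3}.
Stable partition: {1} | {0,3} — 2 equivalence classes.
1 and 3 end up in different blocks, so they are distinguishable. For instance, the string 'ε' is accepted from only 1.

No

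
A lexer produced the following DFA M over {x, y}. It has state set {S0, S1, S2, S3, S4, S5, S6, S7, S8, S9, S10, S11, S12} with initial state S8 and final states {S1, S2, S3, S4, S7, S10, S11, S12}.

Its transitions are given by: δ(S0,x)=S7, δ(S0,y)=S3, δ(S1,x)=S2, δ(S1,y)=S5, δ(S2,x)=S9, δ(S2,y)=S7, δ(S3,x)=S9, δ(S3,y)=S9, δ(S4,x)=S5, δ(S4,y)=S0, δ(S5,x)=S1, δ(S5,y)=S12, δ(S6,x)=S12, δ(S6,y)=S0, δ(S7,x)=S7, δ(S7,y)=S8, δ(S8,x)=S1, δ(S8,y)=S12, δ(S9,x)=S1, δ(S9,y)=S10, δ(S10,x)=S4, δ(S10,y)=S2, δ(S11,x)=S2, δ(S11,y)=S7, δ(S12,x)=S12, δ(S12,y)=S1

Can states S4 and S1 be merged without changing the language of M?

No

First remove the unreachable states {S6,S11}; 11 states remain.
Start with accepting vs non-accepting: {S1,S2,S3,S4,S7,S10,S12} | {S0,S5,S8,S9}.
On input x, block {S1,S2,S3,S4,S7,S10,S12} splits into {S1,S7,S10,S12} and {S2,S3,S4}.
Split {S1,S7,S10,S12} by δ(·,x) → {S1,S10} and {S7,S12}.
On input y, block {S1,S10} splits into {S1} and {S10}.
Refine {S0,S5,S8,S9} on symbol x: members go to different blocks, giving {S5,S8,S9} and {S0}.
On input y, block {S5,S8,S9} splits into {S5,S8} and {S9}.
Split {S2,S3,S4} by δ(·,x) → {S2,S3} and {S4}.
Refine {S2,S3} on symbol y: members go to different blocks, giving {S2} and {S3}.
On input y, block {S7,S12} splits into {S7} and {S12}.
Stable partition: {S1} | {S5,S8} | {S2} | {S7} | {S10} | {S0} | {S9} | {S4} | {S3} | {S12} — 10 equivalence classes.
S4 and S1 end up in different blocks, so they are distinguishable. For instance, the string 'x' is accepted from only S1.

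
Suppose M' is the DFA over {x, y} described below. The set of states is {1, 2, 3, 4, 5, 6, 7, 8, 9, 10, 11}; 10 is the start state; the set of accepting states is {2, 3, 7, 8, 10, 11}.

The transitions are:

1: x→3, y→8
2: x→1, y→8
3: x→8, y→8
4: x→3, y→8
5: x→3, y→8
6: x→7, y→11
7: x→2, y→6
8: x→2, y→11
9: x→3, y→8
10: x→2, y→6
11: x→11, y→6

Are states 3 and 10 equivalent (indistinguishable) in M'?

No

First remove the unreachable states {4,5,9}; 8 states remain.
Start with accepting vs non-accepting: {2,3,7,8,10,11} | {1,6}.
On input x, block {2,3,7,8,10,11} splits into {3,7,8,10,11} and {2}.
Refine {3,7,8,10,11} on symbol x: members go to different blocks, giving {7,8,10} and {3,11}.
Split {7,8,10} by δ(·,y) → {7,10} and {8}.
Split {1,6} by δ(·,x) → {1} and {6}.
Refine {3,11} on symbol x: members go to different blocks, giving {3} and {11}.
Stable partition: {7,10} | {1} | {2} | {3} | {8} | {6} | {11} — 7 equivalence classes.
3 and 10 end up in different blocks, so they are distinguishable. For instance, the string 'y' is accepted from only 3.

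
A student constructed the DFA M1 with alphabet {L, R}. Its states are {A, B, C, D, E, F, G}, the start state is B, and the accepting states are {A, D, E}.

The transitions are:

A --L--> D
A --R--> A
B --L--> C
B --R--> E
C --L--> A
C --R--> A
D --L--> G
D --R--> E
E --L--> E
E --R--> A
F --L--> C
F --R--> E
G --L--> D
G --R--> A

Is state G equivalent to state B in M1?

No

States {F} cannot be reached from the start state, so discard them.
Initial partition by acceptance: {A,D,E} | {B,C,G}.
On input L, block {A,D,E} splits into {A,E} and {D}.
Split {A,E} by δ(·,L) → {A} and {E}.
Refine {B,C,G} on symbol L: members go to different blocks, giving {B} and {C} and {G}.
Stable partition: {A} | {B} | {D} | {E} | {C} | {G} — 6 equivalence classes.
G and B end up in different blocks, so they are distinguishable. For instance, the string 'L' is accepted from only G.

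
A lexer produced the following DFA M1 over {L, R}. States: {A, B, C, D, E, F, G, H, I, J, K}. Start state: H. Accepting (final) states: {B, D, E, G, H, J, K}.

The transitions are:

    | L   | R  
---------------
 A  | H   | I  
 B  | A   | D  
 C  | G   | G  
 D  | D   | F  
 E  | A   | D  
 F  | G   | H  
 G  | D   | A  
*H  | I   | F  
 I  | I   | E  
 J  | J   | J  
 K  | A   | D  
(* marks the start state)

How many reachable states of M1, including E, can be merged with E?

1

First remove the unreachable states {B,C,J,K}; 7 states remain.
Start with accepting vs non-accepting: {D,E,G,H} | {A,F,I}.
Split {D,E,G,H} by δ(·,L) → {D,G} and {E,H}.
On input L, block {A,F,I} splits into {A} and {F} and {I}.
Split {D,G} by δ(·,R) → {D} and {G}.
Split {E,H} by δ(·,L) → {E} and {H}.
The partition is now stable with 7 blocks: {D} | {A} | {E} | {F} | {I} | {G} | {H}.
State E belongs to the block {E}, which has 1 states.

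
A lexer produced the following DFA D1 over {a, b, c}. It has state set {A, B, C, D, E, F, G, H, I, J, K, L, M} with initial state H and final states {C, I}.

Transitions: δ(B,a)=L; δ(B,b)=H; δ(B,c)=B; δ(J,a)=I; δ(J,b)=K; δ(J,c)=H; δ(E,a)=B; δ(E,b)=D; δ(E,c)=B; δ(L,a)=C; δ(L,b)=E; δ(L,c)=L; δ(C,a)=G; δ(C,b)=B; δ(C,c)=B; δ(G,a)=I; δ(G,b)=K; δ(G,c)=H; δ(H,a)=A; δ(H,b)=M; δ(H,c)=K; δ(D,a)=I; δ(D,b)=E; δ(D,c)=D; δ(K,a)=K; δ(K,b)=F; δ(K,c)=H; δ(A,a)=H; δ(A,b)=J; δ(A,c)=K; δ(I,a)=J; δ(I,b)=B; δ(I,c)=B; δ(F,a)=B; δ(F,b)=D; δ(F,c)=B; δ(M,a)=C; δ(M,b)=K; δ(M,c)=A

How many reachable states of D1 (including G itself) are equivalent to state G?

3

Every state is reachable, so we keep all 13.
P0 = {C,I} | {A,B,D,E,F,G,H,J,K,L,M}.
Split {A,B,D,E,F,G,H,J,K,L,M} by δ(·,a) → {A,B,E,F,H,K} and {D,G,J,L,M}.
On input a, block {A,B,E,F,H,K} splits into {A,E,F,H,K} and {B}.
Refine {A,E,F,H,K} on symbol a: members go to different blocks, giving {A,H,K} and {E,F}.
Split {A,H,K} by δ(·,b) → {A,H} and {K}.
On input b, block {D,G,J,L,M} splits into {G,J,M} and {D,L}.
Stable partition: {C,I} | {A,H} | {G,J,M} | {B} | {E,F} | {K} | {D,L} — 7 equivalence classes.
The equivalence class containing G is {G,J,M}, of size 3.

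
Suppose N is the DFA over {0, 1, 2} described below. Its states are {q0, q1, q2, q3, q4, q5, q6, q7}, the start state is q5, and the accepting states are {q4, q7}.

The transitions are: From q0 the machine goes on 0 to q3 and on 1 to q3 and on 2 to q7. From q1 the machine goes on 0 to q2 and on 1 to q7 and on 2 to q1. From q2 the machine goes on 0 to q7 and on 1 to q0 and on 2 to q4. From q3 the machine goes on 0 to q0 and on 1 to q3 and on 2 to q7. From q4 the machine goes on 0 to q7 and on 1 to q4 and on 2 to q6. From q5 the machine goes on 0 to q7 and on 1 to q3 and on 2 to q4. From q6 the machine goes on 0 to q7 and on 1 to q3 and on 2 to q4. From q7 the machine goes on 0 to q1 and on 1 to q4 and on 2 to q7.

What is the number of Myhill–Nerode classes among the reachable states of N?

P0 = {q4,q7} | {q0,q1,q2,q3,q5,q6}.
Refine {q4,q7} on symbol 0: members go to different blocks, giving {q4} and {q7}.
Refine {q0,q1,q2,q3,q5,q6} on symbol 0: members go to different blocks, giving {q0,q1,q3} and {q2,q5,q6}.
Refine {q0,q1,q3} on symbol 0: members go to different blocks, giving {q0,q3} and {q1}.
No further refinement is possible. Final partition (5 blocks): {q4} | {q0,q3} | {q7} | {q2,q5,q6} | {q1}.

5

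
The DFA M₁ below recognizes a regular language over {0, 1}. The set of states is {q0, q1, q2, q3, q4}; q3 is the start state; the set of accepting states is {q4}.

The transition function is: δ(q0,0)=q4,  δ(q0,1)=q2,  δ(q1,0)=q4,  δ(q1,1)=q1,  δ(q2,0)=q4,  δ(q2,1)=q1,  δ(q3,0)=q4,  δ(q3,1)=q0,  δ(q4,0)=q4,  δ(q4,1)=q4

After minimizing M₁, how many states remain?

Every state is reachable, so we keep all 5.
P0 = {q4} | {q0,q1,q2,q3}.
Stable partition: {q4} | {q0,q1,q2,q3} — 2 equivalence classes.

2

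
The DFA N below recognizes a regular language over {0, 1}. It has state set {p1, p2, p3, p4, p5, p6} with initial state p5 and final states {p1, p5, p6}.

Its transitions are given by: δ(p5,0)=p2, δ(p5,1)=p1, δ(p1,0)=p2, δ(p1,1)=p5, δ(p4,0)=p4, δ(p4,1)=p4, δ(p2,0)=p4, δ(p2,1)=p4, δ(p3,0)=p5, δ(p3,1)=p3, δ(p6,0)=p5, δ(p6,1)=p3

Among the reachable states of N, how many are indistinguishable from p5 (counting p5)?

2

First remove the unreachable states {p3,p6}; 4 states remain.
Start with accepting vs non-accepting: {p1,p5} | {p2,p4}.
Stable partition: {p1,p5} | {p2,p4} — 2 equivalence classes.
State p5 belongs to the block {p1,p5}, which has 2 states.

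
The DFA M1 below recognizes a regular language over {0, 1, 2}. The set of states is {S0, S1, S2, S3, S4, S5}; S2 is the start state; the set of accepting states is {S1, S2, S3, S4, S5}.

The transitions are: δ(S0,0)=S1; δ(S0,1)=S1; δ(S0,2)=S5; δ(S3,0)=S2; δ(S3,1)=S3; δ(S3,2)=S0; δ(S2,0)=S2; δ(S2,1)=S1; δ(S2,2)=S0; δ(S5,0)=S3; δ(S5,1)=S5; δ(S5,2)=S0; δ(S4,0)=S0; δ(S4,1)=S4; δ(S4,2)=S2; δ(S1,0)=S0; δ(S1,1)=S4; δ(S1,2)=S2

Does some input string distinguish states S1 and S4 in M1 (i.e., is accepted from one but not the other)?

All states are reachable from the start state.
P0 = {S1,S2,S3,S4,S5} | {S0}.
Split {S1,S2,S3,S4,S5} by δ(·,0) → {S2,S3,S5} and {S1,S4}.
Refine {S2,S3,S5} on symbol 1: members go to different blocks, giving {S3,S5} and {S2}.
Split {S3,S5} by δ(·,0) → {S3} and {S5}.
Stable partition: {S3} | {S0} | {S1,S4} | {S2} | {S5} — 5 equivalence classes.
S1 and S4 lie in the same block of the stable partition, so they are equivalent — no string distinguishes them.

No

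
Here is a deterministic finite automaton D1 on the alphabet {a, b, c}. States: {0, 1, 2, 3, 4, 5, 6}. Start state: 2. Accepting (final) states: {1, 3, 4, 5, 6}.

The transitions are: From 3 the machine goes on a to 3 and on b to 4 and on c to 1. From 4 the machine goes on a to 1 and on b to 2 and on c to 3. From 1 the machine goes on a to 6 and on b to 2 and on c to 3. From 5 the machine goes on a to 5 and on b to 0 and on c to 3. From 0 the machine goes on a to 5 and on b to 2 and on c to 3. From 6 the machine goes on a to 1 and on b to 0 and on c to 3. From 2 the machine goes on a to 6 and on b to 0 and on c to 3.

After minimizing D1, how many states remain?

P0 = {1,3,4,5,6} | {0,2}.
Refine {1,3,4,5,6} on symbol b: members go to different blocks, giving {1,4,5,6} and {3}.
Stable partition: {1,4,5,6} | {0,2} | {3} — 3 equivalence classes.

3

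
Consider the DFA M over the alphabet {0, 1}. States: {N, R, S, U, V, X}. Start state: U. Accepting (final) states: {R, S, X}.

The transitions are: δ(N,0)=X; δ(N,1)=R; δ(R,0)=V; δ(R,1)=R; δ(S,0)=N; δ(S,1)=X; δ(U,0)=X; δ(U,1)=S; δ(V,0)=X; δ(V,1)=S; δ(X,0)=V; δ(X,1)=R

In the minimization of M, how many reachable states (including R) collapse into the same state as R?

Start with accepting vs non-accepting: {R,S,X} | {N,U,V}.
Stable partition: {R,S,X} | {N,U,V} — 2 equivalence classes.
The equivalence class containing R is {R,S,X}, of size 3.

3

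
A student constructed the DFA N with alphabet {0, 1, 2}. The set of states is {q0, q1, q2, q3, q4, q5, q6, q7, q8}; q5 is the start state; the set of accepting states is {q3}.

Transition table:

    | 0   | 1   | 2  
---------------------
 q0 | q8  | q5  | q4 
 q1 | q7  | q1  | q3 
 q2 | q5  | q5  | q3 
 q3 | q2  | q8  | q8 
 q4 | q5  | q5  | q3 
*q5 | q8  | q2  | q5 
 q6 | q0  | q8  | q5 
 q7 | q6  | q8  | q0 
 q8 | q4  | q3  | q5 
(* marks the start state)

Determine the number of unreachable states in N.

4

BFS from q5 reaches {q2, q3, q4, q5, q8}; the 4 state(s) q0, q1, q6, q7 are never visited.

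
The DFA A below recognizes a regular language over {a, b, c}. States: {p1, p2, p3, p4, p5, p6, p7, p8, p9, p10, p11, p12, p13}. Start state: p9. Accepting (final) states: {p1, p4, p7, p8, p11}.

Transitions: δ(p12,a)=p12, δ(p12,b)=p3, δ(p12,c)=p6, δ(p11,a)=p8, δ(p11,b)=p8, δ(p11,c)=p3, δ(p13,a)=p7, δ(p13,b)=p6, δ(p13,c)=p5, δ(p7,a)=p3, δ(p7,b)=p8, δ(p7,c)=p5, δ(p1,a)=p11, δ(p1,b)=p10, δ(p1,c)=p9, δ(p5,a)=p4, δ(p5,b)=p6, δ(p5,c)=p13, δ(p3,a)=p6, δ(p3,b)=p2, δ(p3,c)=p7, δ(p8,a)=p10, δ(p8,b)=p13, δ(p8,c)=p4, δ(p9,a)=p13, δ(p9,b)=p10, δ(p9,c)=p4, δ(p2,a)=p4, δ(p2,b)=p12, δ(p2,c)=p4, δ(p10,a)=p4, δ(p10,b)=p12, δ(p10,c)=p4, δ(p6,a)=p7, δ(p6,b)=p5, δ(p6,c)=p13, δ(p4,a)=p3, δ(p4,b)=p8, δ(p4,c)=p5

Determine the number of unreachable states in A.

2

No path from p9 leads to p1, p11; the other 11 states are all reachable.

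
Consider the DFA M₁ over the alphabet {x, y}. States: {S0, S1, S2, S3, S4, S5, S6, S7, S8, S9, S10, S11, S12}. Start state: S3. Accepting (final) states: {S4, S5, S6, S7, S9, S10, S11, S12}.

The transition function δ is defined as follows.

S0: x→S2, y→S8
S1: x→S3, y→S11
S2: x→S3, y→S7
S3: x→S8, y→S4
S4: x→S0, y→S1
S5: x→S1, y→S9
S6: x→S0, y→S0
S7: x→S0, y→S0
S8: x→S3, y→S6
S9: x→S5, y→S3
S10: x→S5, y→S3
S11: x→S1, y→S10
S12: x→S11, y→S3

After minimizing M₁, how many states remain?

8

First remove the unreachable states {S12}; 12 states remain.
P0 = {S4,S5,S6,S7,S9,S10,S11} | {S0,S1,S2,S3,S8}.
Refine {S4,S5,S6,S7,S9,S10,S11} on symbol x: members go to different blocks, giving {S4,S5,S6,S7,S11} and {S9,S10}.
Refine {S4,S5,S6,S7,S11} on symbol y: members go to different blocks, giving {S4,S6,S7} and {S5,S11}.
Split {S0,S1,S2,S3,S8} by δ(·,y) → {S2,S3,S8} and {S0} and {S1}.
Split {S4,S6,S7} by δ(·,y) → {S6,S7} and {S4}.
Refine {S2,S3,S8} on symbol y: members go to different blocks, giving {S2,S8} and {S3}.
Stable partition: {S6,S7} | {S2,S8} | {S9,S10} | {S5,S11} | {S0} | {S1} | {S4} | {S3} — 8 equivalence classes.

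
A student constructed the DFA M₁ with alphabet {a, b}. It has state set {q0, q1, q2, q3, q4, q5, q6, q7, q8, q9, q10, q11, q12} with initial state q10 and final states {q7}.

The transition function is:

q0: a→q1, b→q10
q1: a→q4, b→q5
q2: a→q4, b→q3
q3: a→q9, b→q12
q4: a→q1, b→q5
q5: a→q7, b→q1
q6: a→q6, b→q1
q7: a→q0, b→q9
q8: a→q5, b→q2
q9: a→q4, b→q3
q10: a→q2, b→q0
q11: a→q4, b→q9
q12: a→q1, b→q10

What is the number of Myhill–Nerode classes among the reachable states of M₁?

5

Reachable states from the start: {q0,q1,q2,q3,q4,q5,q7,q9,q10,q12}. Unreachable: {q6,q8,q11} — drop them.
Initial partition by acceptance: {q7} | {q0,q1,q2,q3,q4,q5,q9,q10,q12}.
Refine {q0,q1,q2,q3,q4,q5,q9,q10,q12} on symbol a: members go to different blocks, giving {q0,q1,q2,q3,q4,q9,q10,q12} and {q5}.
Refine {q0,q1,q2,q3,q4,q9,q10,q12} on symbol b: members go to different blocks, giving {q0,q2,q3,q9,q10,q12} and {q1,q4}.
On input a, block {q0,q2,q3,q9,q10,q12} splits into {q0,q2,q9,q12} and {q3,q10}.
No further refinement is possible. Final partition (5 blocks): {q7} | {q0,q2,q9,q12} | {q5} | {q1,q4} | {q3,q10}.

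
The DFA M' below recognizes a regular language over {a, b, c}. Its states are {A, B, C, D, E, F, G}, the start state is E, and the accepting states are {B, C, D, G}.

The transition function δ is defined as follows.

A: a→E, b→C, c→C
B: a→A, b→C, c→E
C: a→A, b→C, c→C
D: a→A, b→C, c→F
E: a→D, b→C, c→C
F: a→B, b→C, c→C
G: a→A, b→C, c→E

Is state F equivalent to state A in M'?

First remove the unreachable states {G}; 6 states remain.
Start with accepting vs non-accepting: {B,C,D} | {A,E,F}.
Split {B,C,D} by δ(·,c) → {B,D} and {C}.
On input a, block {A,E,F} splits into {E,F} and {A}.
No further refinement is possible. Final partition (4 blocks): {B,D} | {E,F} | {C} | {A}.
F and A end up in different blocks, so they are distinguishable. For instance, the string 'a' is accepted from only F.

No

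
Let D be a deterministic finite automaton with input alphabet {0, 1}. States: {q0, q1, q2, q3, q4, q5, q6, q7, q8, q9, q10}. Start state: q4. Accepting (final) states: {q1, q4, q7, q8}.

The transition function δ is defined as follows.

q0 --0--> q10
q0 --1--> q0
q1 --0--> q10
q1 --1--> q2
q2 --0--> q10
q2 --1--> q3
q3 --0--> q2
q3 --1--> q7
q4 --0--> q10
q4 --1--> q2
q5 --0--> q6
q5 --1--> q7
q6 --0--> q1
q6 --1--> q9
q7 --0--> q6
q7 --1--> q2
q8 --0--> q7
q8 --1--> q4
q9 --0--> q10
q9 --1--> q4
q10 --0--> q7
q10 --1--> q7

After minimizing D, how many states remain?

7

States {q0,q5,q8} cannot be reached from the start state, so discard them.
Start with accepting vs non-accepting: {q1,q4,q7} | {q2,q3,q6,q9,q10}.
Split {q2,q3,q6,q9,q10} by δ(·,0) → {q2,q3,q9} and {q6,q10}.
Refine {q2,q3,q9} on symbol 0: members go to different blocks, giving {q2,q9} and {q3}.
Split {q2,q9} by δ(·,1) → {q2} and {q9}.
On input 1, block {q6,q10} splits into {q6} and {q10}.
Refine {q1,q4,q7} on symbol 0: members go to different blocks, giving {q1,q4} and {q7}.
No further refinement is possible. Final partition (7 blocks): {q1,q4} | {q2} | {q6} | {q3} | {q9} | {q10} | {q7}.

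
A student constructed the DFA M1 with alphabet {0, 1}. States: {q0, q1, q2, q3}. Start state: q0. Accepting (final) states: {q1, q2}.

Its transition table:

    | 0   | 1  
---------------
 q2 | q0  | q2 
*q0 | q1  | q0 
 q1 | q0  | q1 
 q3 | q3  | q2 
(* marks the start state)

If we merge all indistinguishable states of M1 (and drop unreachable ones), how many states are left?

2

First remove the unreachable states {q2,q3}; 2 states remain.
Start with accepting vs non-accepting: {q1} | {q0}.
Stable partition: {q1} | {q0} — 2 equivalence classes.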